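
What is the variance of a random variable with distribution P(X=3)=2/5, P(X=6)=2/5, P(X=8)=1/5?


E[X] = 26/5, E[X^2] = 154/5
Var(X) = E[X^2] - (E[X])^2 = 154/5 - (26/5)^2 = 94/25

94/25


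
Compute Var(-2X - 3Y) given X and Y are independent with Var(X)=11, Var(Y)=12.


Independence => Cov(X,Y)=0
Var(-2X - 3Y) = (-2)^2*Var(X) + (-3)^2*Var(Y)
= 4*11 + 9*12 = 152

152


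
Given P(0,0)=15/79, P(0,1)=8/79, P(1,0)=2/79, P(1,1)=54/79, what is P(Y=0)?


P(Y=0) = P(0,0)+P(1,0) = 15/79 + 2/79 = 17/79

17/79


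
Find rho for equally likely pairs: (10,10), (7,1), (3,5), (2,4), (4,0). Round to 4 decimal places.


Cov(X,Y) = 5.2000, Var(X) = 8.5600, Var(Y) = 12.4000
rho = Cov/(sqrt(VarX)*sqrt(VarY)) = 0.5047

0.5047


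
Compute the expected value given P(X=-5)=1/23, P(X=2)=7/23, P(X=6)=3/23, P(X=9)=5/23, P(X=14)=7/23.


E[X] = sum(x * P(x))
= -5*1/23 + 2*7/23 + 6*3/23 + 9*5/23 + 14*7/23
= 170/23

170/23


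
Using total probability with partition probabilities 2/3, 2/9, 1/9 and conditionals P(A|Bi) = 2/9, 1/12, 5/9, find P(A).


P(A) = P(A|B1)P(B1) + P(A|B2)P(B2) + P(A|B3)P(B3)
= 2/9*2/3 + 1/12*2/9 + 5/9*1/9
= 4/27 + 1/54 + 5/81 = 37/162

37/162


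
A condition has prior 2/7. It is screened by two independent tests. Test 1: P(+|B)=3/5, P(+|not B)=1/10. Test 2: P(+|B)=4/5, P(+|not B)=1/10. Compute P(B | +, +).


After test 1: P(+) = 3/5*2/7 + 1/10*5/7 = 17/70
P(B|+) = (6/35)/(17/70) = 12/17
After test 2 (use post1 as new prior): P(+) = 4/5*12/17 + 1/10*5/17 = 101/170
P(B|+,+) = (48/85)/(101/170) = 96/101

96/101


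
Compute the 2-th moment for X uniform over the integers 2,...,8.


E[X^2] = (1/7) * sum(x^2 for x=2..8)
= 203/7 = 29

29


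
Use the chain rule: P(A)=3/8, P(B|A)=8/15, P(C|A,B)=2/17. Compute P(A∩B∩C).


P(A∩B∩C) = P(A) * P(B|A) * P(C|A∩B)
= 3/8 * 8/15 * 2/17
= 1/5 * 2/17 = 2/85

2/85


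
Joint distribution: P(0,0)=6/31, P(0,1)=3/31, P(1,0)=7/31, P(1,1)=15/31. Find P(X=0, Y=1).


Read from table: P(X=0, Y=1) = 3/31

3/31


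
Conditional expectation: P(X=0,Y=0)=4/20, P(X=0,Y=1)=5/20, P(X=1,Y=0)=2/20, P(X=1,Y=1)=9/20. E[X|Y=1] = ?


P(Y=1) = 14/20
E[X|Y=1] = (0*5 + 1*9)/14 = 9/14

9/14


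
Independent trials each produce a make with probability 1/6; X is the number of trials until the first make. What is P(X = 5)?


P(X=5) = (1-p)^4 * p = (5/6)^4 * 1/6
= 625/1296 * 1/6 = 625/7776

625/7776


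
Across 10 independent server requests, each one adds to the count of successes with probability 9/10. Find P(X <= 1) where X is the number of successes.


P(X<=1) = P(X=0) + P(X=1)
= 1/10000000000 + 9/1000000000
= 91/10000000000

91/10000000000


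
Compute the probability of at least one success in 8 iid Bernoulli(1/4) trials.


P(at least one) = 1 - P(none)
P(none) = (1 - 1/4)^8 = (3/4)^8 = 6561/65536
P(at least one) = 1 - 6561/65536 = 58975/65536

58975/65536


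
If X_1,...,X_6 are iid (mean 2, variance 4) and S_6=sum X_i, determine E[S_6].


E[S_n] = n*E[X_1] = 6*2 = 12

12


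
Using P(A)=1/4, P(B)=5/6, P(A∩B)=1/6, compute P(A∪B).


P(A∪B) = P(A) + P(B) - P(A∩B)
= 1/4 + 5/6 - 1/6 = 11/12

11/12


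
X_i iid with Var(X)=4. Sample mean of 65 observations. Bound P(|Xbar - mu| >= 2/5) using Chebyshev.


Var(Xbar) = Var(X)/n = 4/65
Chebyshev: P(|Xbar-mu| >= 2/5) <= Var(Xbar)/(2/5)^2 = (4/65)/(4/25) = 5/13

5/13


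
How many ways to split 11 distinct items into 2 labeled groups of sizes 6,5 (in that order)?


11! = 39916800
Denominator: 6!=720 * 5!=120
Coefficient = 39916800 / 86400 = 462

462


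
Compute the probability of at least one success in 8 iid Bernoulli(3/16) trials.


P(at least one) = 1 - P(none)
P(none) = (1 - 3/16)^8 = (13/16)^8 = 815730721/4294967296
P(at least one) = 1 - 815730721/4294967296 = 3479236575/4294967296

3479236575/4294967296


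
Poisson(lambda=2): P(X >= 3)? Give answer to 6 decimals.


P(X>=3) = 1 - P(X<=2) = 1 - (e^(-2)*2^0/0! + e^(-2)*2^1/1! + e^(-2)*2^2/2!)
≈ 1 - (0.1353352832 + 0.2706705665 + 0.2706705665)
= 1 - 0.6766764162 = 0.3233235838
≈ 0.323324

0.323324


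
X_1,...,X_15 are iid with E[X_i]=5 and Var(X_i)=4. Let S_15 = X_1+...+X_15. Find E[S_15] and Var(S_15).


E[S_n] = n*mu = 15*5 = 75
Var(S_n) = n*sigma^2 = 15*4 = 60

E[S_15]=75, Var(S_15)=60


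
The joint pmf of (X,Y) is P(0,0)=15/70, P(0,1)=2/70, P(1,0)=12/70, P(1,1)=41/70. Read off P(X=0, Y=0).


Read from table: P(X=0, Y=0) = 15/70 = 3/14

3/14


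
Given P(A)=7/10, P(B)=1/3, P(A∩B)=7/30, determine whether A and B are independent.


P(A)*P(B) = 7/10*1/3 = 7/30
P(A∩B) = 7/30, which equals P(A)P(B), so independent

Yes, A and B are independent


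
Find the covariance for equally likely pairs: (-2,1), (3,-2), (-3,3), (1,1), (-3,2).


E[X]=-4/5, E[Y]=1, E[XY]=-22/5
Cov(X,Y) = E[XY] - E[X]E[Y] = -22/5 + 4/5*1 = -18/5

-18/5


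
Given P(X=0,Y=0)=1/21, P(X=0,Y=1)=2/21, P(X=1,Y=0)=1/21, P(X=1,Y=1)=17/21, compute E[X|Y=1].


P(Y=1) = 19/21
E[X|Y=1] = (0*2 + 1*17)/19 = 17/19

17/19


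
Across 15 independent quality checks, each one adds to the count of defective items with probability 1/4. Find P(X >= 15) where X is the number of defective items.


P(X>=15) = P(X=15)
= 1/1073741824
= 1/1073741824

1/1073741824


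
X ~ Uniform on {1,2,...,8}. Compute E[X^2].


E[X^2] = (1/8) * sum(x^2 for x=1..8)
= 204/8 = 51/2

51/2


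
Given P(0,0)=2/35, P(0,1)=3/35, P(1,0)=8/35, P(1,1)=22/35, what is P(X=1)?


P(X=1) = P(1,0)+P(1,1) = 8/35 + 22/35 = 30/35 = 6/7

6/7


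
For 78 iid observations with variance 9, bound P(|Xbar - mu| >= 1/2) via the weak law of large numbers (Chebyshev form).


Var(Xbar) = Var(X)/n = 9/78
Chebyshev: P(|Xbar-mu| >= 1/2) <= Var(Xbar)/(1/2)^2 = (3/26)/(1/4) = 6/13

6/13


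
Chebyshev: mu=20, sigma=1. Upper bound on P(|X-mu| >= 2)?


k = 2/1 = 2
Chebyshev: P(|X-mu| >= k*sigma) <= 1/k^2 = 1/2^2 = 1/4

1/4


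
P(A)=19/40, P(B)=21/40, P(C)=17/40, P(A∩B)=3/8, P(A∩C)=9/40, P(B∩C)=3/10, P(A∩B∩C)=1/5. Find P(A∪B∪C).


P(A∪B∪C) = P(A)+P(B)+P(C) - P(AB)-P(AC)-P(BC) + P(ABC)
= 19/40+21/40+17/40 - 3/8-9/40-3/10 + 1/5
= 29/40

29/40


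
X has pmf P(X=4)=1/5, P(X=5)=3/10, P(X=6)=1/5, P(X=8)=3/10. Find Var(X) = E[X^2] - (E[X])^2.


E[X] = 59/10, E[X^2] = 371/10
Var(X) = E[X^2] - (E[X])^2 = 371/10 - (59/10)^2 = 229/100

229/100


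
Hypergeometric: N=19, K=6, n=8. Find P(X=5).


P(X=5) = C(6,5)*C(13,3) / C(19,8)
= 6*286 / 75582
= 1716/75582 = 22/969

22/969


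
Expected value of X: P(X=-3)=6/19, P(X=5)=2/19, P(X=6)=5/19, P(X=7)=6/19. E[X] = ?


E[X] = sum(x * P(x))
= -3*6/19 + 5*2/19 + 6*5/19 + 7*6/19
= 64/19

64/19


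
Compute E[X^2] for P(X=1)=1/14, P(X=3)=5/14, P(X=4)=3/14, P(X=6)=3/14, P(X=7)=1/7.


E[X^2] = sum(g(x)*P(x))
= 1*1/14 + 9*5/14 + 16*3/14 + 36*3/14 + 49*1/7
= 150/7

150/7


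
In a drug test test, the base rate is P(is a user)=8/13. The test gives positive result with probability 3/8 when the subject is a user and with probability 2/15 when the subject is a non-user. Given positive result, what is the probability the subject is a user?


P(A) = P(A|B)P(B) + P(A|B')P(B') = 3/8*8/13 + 2/15*5/13 = 11/39
P(B|A) = P(A|B)P(B)/P(A) = (3/13)/(11/39) = 9/11

9/11


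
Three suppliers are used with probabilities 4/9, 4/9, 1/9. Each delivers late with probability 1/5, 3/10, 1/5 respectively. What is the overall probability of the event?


P(A) = P(A|B1)P(B1) + P(A|B2)P(B2) + P(A|B3)P(B3)
= 1/5*4/9 + 3/10*4/9 + 1/5*1/9
= 4/45 + 2/15 + 1/45 = 11/45

11/45


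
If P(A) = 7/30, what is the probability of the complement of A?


P(A') = 1 - P(A) = 1 - 7/30 = 23/30

23/30


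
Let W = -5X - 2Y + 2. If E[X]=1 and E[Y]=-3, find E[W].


E[-5X - 2Y + 2] = -5*E[X] - 2*E[Y] + 2
= (-5)*(1) + (-2)*(-3) + (2)
= -5 + 6 + 2 = 3

3


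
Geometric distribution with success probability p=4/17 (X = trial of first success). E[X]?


For geometric (trials until first success), E[X] = 1/p = 1/(4/17) = 17/4

17/4


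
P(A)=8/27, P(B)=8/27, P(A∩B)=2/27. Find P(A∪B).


P(A∪B) = P(A) + P(B) - P(A∩B)
= 8/27 + 8/27 - 2/27 = 14/27

14/27


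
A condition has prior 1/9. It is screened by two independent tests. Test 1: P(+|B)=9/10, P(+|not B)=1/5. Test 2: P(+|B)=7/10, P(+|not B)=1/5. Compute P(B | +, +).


After test 1: P(+) = 9/10*1/9 + 1/5*8/9 = 5/18
P(B|+) = (1/10)/(5/18) = 9/25
After test 2 (use post1 as new prior): P(+) = 7/10*9/25 + 1/5*16/25 = 19/50
P(B|+,+) = (63/250)/(19/50) = 63/95

63/95


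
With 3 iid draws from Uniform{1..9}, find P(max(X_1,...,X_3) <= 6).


P(max <= 6) = P(all X_i <= 6) = (P(X_1 <= 6))^3
= (6/9)^3 = (2/3)^3 = 8/27

8/27


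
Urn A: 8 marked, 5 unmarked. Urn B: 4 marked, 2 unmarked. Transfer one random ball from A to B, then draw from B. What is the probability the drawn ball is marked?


P(transfer marked) = 8/13; P(transfer unmarked) = 5/13
If marked transferred: Urn II has 5 marked of 7, so P(marked|marked moved) = 5/7
If unmarked transferred: Urn II has 4 marked of 7, so P(marked|unmarked moved) = 4/7
By total probability: P(marked) = 8/13*5/7 + 5/13*4/7 = 60/91

60/91


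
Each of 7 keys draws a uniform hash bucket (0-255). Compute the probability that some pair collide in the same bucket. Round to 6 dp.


P(all different) = prod((256-i)/256 for i=0..6) = 0.920596
P(at least one match) = 1 - 0.920596 = 0.079404

0.079404


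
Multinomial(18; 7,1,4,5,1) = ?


18! = 6402373705728000
Denominator: 7!=5040 * 1!=1 * 4!=24 * 5!=120 * 1!=1
Coefficient = 6402373705728000 / 14515200 = 441080640

441080640


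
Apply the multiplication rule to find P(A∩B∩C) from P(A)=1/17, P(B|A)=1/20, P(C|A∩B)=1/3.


P(A∩B∩C) = P(A) * P(B|A) * P(C|A∩B)
= 1/17 * 1/20 * 1/3
= 1/340 * 1/3 = 1/1020

1/1020


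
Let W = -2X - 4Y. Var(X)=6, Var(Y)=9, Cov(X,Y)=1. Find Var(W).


Var(-2X - 4Y) = (-2)^2*Var(X) + (-4)^2*Var(Y) + 2*(-2)*(-4)*Cov(X,Y)
= 4*6 + 16*9 + 16*1
= 24 + 144 + 16 = 184

184


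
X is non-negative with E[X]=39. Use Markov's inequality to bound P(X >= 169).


Markov: P(X >= a) <= E[X]/a
P(X >= 169) <= 39/169 = 3/13

3/13


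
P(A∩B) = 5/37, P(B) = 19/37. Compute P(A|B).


P(A|B) = P(A∩B)/P(B) = (5/37)/(19/37) = 5/19

5/19


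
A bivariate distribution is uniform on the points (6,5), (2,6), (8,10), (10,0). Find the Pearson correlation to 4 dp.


Cov(X,Y) = -3.6250, Var(X) = 8.7500, Var(Y) = 12.6875
rho = Cov/(sqrt(VarX)*sqrt(VarY)) = -0.3440

-0.3440


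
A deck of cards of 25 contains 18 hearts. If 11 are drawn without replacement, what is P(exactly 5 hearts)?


P(X=5) = C(18,5)*C(7,6) / C(25,11)
= 8568*7 / 4457400
= 59976/4457400 = 147/10925

147/10925


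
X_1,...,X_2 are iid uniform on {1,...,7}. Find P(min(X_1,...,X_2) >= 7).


P(min >= 7) = P(all X_i >= 7) = (P(X_1 >= 7))^2
= (1/7)^2 = 1/49

1/49


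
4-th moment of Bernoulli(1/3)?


For Bernoulli: X in {0,1}
E[X^4] = 0^4*(1-1/3) + 1^4*1/3 = 1/3

1/3


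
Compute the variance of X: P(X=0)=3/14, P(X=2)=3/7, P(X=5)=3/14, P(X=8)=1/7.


E[X] = 43/14, E[X^2] = 227/14
Var(X) = E[X^2] - (E[X])^2 = 227/14 - (43/14)^2 = 1329/196

1329/196


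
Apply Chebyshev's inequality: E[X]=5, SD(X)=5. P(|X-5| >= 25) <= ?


k = 25/5 = 5
Chebyshev: P(|X-mu| >= k*sigma) <= 1/k^2 = 1/5^2 = 1/25

1/25


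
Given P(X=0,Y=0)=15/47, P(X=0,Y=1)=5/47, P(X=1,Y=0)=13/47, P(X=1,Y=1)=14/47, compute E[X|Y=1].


P(Y=1) = 19/47
E[X|Y=1] = (0*5 + 1*14)/19 = 14/19

14/19


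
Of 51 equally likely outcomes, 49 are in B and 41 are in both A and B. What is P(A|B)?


P(A|B) = P(A∩B)/P(B) = (41/51)/(49/51) = 41/49

41/49


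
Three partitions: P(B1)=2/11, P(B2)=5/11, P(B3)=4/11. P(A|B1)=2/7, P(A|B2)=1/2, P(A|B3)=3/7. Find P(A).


P(A) = P(A|B1)P(B1) + P(A|B2)P(B2) + P(A|B3)P(B3)
= 2/7*2/11 + 1/2*5/11 + 3/7*4/11
= 4/77 + 5/22 + 12/77 = 67/154

67/154


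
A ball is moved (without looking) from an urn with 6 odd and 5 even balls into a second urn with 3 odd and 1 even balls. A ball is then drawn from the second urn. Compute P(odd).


P(transfer odd) = 6/11; P(transfer even) = 5/11
If odd transferred: Urn II has 4 odd of 5, so P(odd|odd moved) = 4/5
If even transferred: Urn II has 3 odd of 5, so P(odd|even moved) = 3/5
By total probability: P(odd) = 6/11*4/5 + 5/11*3/5 = 39/55

39/55


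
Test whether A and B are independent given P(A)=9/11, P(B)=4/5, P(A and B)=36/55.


P(A)*P(B) = 9/11*4/5 = 36/55
P(A∩B) = 36/55, which equals P(A)P(B), so independent

Yes, A and B are independent


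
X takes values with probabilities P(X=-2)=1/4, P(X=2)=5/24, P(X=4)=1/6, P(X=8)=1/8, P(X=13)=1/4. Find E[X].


E[X] = sum(x * P(x))
= -2*1/4 + 2*5/24 + 4*1/6 + 8*1/8 + 13*1/4
= 29/6

29/6


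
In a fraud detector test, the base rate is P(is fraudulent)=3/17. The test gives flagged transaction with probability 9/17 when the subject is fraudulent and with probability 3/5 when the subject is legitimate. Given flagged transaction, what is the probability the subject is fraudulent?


P(A) = P(A|B)P(B) + P(A|B')P(B') = 9/17*3/17 + 3/5*14/17 = 849/1445
P(B|A) = P(A|B)P(B)/P(A) = (27/289)/(849/1445) = 45/283

45/283


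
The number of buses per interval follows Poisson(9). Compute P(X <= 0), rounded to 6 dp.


P(X<=0) = e^(-9)*9^0/0!
≈ 0.0001234098
≈ 0.000123

0.000123


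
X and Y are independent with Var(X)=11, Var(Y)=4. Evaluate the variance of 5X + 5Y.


Independence => Cov(X,Y)=0
Var(5X + 5Y) = 5^2*Var(X) + 5^2*Var(Y)
= 25*11 + 25*4 = 375

375


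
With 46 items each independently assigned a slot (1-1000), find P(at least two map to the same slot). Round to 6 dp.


P(all different) = prod((1000-i)/1000 for i=0..45) = 0.349565
P(at least one match) = 1 - 0.349565 = 0.650435

0.650435


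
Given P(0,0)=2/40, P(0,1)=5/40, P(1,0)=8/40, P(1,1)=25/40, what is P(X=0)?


P(X=0) = P(0,0)+P(0,1) = 2/40 + 5/40 = 7/40

7/40


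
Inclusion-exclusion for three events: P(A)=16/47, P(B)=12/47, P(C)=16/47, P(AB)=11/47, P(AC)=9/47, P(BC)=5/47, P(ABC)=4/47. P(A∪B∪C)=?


P(A∪B∪C) = P(A)+P(B)+P(C) - P(AB)-P(AC)-P(BC) + P(ABC)
= 16/47+12/47+16/47 - 11/47-9/47-5/47 + 4/47
= 23/47

23/47


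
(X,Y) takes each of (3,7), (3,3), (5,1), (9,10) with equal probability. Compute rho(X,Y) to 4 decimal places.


Cov(X,Y) = 5.0000, Var(X) = 6.0000, Var(Y) = 12.1875
rho = Cov/(sqrt(VarX)*sqrt(VarY)) = 0.5847

0.5847


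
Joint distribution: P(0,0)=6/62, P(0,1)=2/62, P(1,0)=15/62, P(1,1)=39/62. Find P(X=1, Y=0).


Read from table: P(X=1, Y=0) = 15/62

15/62


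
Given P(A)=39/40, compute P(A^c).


P(A') = 1 - P(A) = 1 - 39/40 = 1/40

1/40


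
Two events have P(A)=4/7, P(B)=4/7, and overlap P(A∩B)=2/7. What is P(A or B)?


P(A∪B) = P(A) + P(B) - P(A∩B)
= 4/7 + 4/7 - 2/7 = 6/7

6/7


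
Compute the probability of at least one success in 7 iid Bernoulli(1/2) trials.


P(at least one) = 1 - P(none)
P(none) = (1 - 1/2)^7 = (1/2)^7 = 1/128
P(at least one) = 1 - 1/128 = 127/128

127/128


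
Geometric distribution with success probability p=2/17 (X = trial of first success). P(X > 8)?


P(X > 8) = P(first 8 trials all fail) = (1-p)^8 = (15/17)^8 = 2562890625/6975757441

2562890625/6975757441


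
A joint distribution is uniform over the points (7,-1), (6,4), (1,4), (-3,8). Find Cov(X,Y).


E[X]=11/4, E[Y]=15/4, E[XY]=-3/4
Cov(X,Y) = E[XY] - E[X]E[Y] = -3/4 - 11/4*15/4 = -177/16

-177/16


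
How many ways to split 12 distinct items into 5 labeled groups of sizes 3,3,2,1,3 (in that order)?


12! = 479001600
Denominator: 3!=6 * 3!=6 * 2!=2 * 1!=1 * 3!=6
Coefficient = 479001600 / 432 = 1108800

1108800


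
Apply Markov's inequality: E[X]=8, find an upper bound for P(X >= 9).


Markov: P(X >= a) <= E[X]/a
P(X >= 9) <= 8/9

8/9


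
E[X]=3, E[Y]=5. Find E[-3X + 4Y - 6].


E[-3X + 4Y - 6] = -3*E[X] + 4*E[Y] - 6
= (-3)*(3) + (4)*(5) + (-6)
= -9 + 20 - 6 = 5

5


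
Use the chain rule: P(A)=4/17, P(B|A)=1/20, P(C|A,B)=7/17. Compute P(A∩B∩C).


P(A∩B∩C) = P(A) * P(B|A) * P(C|A∩B)
= 4/17 * 1/20 * 7/17
= 1/85 * 7/17 = 7/1445

7/1445


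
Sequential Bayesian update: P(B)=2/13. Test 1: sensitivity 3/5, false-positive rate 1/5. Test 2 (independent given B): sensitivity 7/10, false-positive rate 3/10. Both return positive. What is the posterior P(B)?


After test 1: P(+) = 3/5*2/13 + 1/5*11/13 = 17/65
P(B|+) = (6/65)/(17/65) = 6/17
After test 2 (use post1 as new prior): P(+) = 7/10*6/17 + 3/10*11/17 = 15/34
P(B|+,+) = (21/85)/(15/34) = 14/25

14/25


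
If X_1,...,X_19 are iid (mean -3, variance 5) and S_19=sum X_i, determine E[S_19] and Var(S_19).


E[S_n] = n*mu = 19*-3 = -57
Var(S_n) = n*sigma^2 = 19*5 = 95

E[S_19]=-57, Var(S_19)=95


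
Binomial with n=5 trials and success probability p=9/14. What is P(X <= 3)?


P(X<=3) = P(X=0) + P(X=1) + P(X=2) + P(X=3)
= 3125/537824 + 28125/537824 + 50625/268912 + 91125/268912
= 157375/268912

157375/268912


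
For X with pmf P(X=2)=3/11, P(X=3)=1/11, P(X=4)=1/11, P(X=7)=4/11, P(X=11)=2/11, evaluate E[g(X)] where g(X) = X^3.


E[X^3] = sum(g(x)*P(x))
= 8*3/11 + 27*1/11 + 64*1/11 + 343*4/11 + 1331*2/11
= 4149/11

4149/11


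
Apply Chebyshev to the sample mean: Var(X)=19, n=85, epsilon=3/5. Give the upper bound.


Var(Xbar) = Var(X)/n = 19/85
Chebyshev: P(|Xbar-mu| >= 3/5) <= Var(Xbar)/(3/5)^2 = (19/85)/(9/25) = 95/153

95/153


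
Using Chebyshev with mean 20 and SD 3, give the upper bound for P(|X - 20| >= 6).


k = 6/3 = 2
Chebyshev: P(|X-mu| >= k*sigma) <= 1/k^2 = 1/2^2 = 1/4

1/4


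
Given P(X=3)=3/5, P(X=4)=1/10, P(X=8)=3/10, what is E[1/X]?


E[1/X] = sum(g(x)*P(x))
= 1/3*3/5 + 1/4*1/10 + 1/8*3/10
= 21/80

21/80


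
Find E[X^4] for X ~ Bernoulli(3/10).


For Bernoulli: X in {0,1}
E[X^4] = 0^4*(1-3/10) + 1^4*3/10 = 3/10

3/10


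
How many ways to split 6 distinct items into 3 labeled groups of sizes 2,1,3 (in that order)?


6! = 720
Denominator: 2!=2 * 1!=1 * 3!=6
Coefficient = 720 / 12 = 60

60


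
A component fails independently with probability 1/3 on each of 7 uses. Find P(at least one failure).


P(at least one) = 1 - P(none)
P(none) = (1 - 1/3)^7 = (2/3)^7 = 128/2187
P(at least one) = 1 - 128/2187 = 2059/2187

2059/2187


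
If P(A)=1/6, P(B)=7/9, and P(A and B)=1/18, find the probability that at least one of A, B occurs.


P(A∪B) = P(A) + P(B) - P(A∩B)
= 1/6 + 7/9 - 1/18 = 8/9

8/9


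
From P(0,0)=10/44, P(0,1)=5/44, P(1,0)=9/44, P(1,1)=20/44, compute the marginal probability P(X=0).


P(X=0) = P(0,0)+P(0,1) = 10/44 + 5/44 = 15/44

15/44


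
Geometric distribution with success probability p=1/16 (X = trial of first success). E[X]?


For geometric (trials until first success), E[X] = 1/p = 1/(1/16) = 16

16


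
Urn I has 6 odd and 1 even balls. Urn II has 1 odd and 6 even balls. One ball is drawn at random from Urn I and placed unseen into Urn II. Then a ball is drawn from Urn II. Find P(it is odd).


P(transfer odd) = 6/7; P(transfer even) = 1/7
If odd transferred: Urn II has 2 odd of 8, so P(odd|odd moved) = 1/4
If even transferred: Urn II has 1 odd of 8, so P(odd|even moved) = 1/8
By total probability: P(odd) = 6/7*1/4 + 1/7*1/8 = 13/56

13/56


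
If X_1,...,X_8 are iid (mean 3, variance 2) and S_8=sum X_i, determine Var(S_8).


By independence, Var(S_n) = n*Var(X_1) = 8*2 = 16

16


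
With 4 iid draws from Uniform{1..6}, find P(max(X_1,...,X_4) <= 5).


P(max <= 5) = P(all X_i <= 5) = (P(X_1 <= 5))^4
= (5/6)^4 = 625/1296

625/1296


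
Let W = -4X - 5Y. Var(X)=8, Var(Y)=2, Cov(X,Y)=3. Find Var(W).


Var(-4X - 5Y) = (-4)^2*Var(X) + (-5)^2*Var(Y) + 2*(-4)*(-5)*Cov(X,Y)
= 16*8 + 25*2 + 40*3
= 128 + 50 + 120 = 298

298


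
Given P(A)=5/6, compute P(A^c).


P(A') = 1 - P(A) = 1 - 5/6 = 1/6

1/6


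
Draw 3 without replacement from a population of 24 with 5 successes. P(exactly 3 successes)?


P(X=3) = C(5,3)*C(19,0) / C(24,3)
= 10*1 / 2024
= 10/2024 = 5/1012

5/1012


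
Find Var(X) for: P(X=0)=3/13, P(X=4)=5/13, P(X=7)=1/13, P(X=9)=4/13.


E[X] = 63/13, E[X^2] = 453/13
Var(X) = E[X^2] - (E[X])^2 = 453/13 - (63/13)^2 = 1920/169

1920/169


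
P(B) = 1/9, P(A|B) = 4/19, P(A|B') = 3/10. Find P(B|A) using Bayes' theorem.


P(A) = P(A|B)P(B) + P(A|B')P(B') = 4/19*1/9 + 3/10*8/9 = 248/855
P(B|A) = P(A|B)P(B)/P(A) = (4/171)/(248/855) = 5/62

5/62


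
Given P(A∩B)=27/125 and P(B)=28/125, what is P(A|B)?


P(A|B) = P(A∩B)/P(B) = (27/125)/(28/125) = 27/28

27/28


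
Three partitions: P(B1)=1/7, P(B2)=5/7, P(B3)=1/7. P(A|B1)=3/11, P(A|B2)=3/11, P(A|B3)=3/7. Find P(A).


P(A) = P(A|B1)P(B1) + P(A|B2)P(B2) + P(A|B3)P(B3)
= 3/11*1/7 + 3/11*5/7 + 3/7*1/7
= 3/77 + 15/77 + 3/49 = 159/539

159/539


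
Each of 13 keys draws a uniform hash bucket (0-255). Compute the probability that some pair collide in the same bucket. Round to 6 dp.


P(all different) = prod((256-i)/256 for i=0..12) = 0.733615
P(at least one match) = 1 - 0.733615 = 0.266385

0.266385


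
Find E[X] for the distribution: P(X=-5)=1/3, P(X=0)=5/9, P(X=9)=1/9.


E[X] = sum(x * P(x))
= -5*1/3 + 0*5/9 + 9*1/9
= -2/3

-2/3


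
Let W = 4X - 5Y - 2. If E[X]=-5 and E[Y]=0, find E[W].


E[4X - 5Y - 2] = 4*E[X] - 5*E[Y] - 2
= (4)*(-5) + (-5)*(0) + (-2)
= -20 + 0 - 2 = -22

-22


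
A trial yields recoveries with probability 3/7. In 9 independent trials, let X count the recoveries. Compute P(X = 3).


P(X=3) = C(9,3) * p^3 * (1-p)^6
= 84 * 27/343 * 4096/117649
= 1327104/5764801

1327104/5764801


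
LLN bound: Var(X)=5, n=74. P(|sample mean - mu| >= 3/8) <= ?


Var(Xbar) = Var(X)/n = 5/74
Chebyshev: P(|Xbar-mu| >= 3/8) <= Var(Xbar)/(3/8)^2 = (5/74)/(9/64) = 160/333

160/333


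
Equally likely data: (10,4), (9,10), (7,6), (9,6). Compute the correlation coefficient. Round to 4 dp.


Cov(X,Y) = -0.3750, Var(X) = 1.1875, Var(Y) = 4.7500
rho = Cov/(sqrt(VarX)*sqrt(VarY)) = -0.1579

-0.1579


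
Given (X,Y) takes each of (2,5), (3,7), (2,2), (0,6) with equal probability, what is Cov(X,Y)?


E[X]=7/4, E[Y]=5, E[XY]=35/4
Cov(X,Y) = E[XY] - E[X]E[Y] = 35/4 - 7/4*5 = 0

0


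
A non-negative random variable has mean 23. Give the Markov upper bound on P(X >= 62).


Markov: P(X >= a) <= E[X]/a
P(X >= 62) <= 23/62

23/62


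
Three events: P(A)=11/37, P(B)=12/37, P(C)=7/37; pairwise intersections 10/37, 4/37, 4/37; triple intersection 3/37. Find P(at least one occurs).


P(A∪B∪C) = P(A)+P(B)+P(C) - P(AB)-P(AC)-P(BC) + P(ABC)
= 11/37+12/37+7/37 - 10/37-4/37-4/37 + 3/37
= 15/37

15/37


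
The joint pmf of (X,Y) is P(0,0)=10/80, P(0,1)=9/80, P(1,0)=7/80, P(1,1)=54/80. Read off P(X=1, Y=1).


Read from table: P(X=1, Y=1) = 54/80 = 27/40

27/40


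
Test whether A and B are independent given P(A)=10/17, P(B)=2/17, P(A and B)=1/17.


P(A)*P(B) = 10/17*2/17 = 20/289
P(A∩B) = 1/17 != 20/289, so not independent

No, A and B are not independent


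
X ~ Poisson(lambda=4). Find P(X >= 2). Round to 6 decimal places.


P(X>=2) = 1 - P(X<=1) = 1 - (e^(-4)*4^0/0! + e^(-4)*4^1/1!)
≈ 1 - (0.0183156389 + 0.0732625556)
= 1 - 0.0915781945 = 0.9084218055
≈ 0.908422

0.908422


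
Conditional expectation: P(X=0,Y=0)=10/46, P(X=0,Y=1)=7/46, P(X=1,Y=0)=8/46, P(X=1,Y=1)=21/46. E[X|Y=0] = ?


P(Y=0) = 18/46
E[X|Y=0] = (0*10 + 1*8)/18 = 8/18 = 4/9

4/9


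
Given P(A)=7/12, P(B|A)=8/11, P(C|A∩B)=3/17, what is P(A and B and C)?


P(A∩B∩C) = P(A) * P(B|A) * P(C|A∩B)
= 7/12 * 8/11 * 3/17
= 14/33 * 3/17 = 14/187

14/187


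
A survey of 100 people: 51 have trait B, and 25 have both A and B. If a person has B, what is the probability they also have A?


P(A|B) = P(A∩B)/P(B) = (25/100)/(51/100) = 25/51

25/51


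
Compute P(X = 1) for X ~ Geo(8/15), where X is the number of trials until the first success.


P(X=1) = (1-p)^0 * p = (7/15)^0 * 8/15
= 1 * 8/15 = 8/15

8/15


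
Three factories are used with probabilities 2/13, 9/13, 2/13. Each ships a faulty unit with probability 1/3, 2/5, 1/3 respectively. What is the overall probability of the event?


P(A) = P(A|B1)P(B1) + P(A|B2)P(B2) + P(A|B3)P(B3)
= 1/3*2/13 + 2/5*9/13 + 1/3*2/13
= 2/39 + 18/65 + 2/39 = 74/195

74/195


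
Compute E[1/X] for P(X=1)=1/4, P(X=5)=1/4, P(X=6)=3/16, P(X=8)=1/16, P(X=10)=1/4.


E[1/X] = sum(g(x)*P(x))
= 1*1/4 + 1/5*1/4 + 1/6*3/16 + 1/8*1/16 + 1/10*1/4
= 233/640

233/640


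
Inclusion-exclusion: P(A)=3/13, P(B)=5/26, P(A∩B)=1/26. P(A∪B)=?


P(A∪B) = P(A) + P(B) - P(A∩B)
= 3/13 + 5/26 - 1/26 = 5/13

5/13


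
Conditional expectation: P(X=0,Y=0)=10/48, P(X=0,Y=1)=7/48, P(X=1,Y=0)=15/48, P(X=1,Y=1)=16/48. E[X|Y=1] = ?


P(Y=1) = 23/48
E[X|Y=1] = (0*7 + 1*16)/23 = 16/23

16/23


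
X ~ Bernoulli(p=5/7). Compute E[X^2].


For Bernoulli: X in {0,1}
E[X^2] = 0^2*(1-5/7) + 1^2*5/7 = 5/7

5/7


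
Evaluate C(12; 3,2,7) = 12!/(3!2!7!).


12! = 479001600
Denominator: 3!=6 * 2!=2 * 7!=5040
Coefficient = 479001600 / 60480 = 7920

7920


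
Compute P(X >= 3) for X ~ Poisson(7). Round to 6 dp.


P(X>=3) = 1 - P(X<=2) = 1 - (e^(-7)*7^0/0! + e^(-7)*7^1/1! + e^(-7)*7^2/2!)
≈ 1 - (0.0009118820 + 0.0063831738 + 0.0223411082)
= 1 - 0.0296361640 = 0.9703638360
≈ 0.970364

0.970364


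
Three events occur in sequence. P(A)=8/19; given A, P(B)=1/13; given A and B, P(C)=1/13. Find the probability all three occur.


P(A∩B∩C) = P(A) * P(B|A) * P(C|A∩B)
= 8/19 * 1/13 * 1/13
= 8/247 * 1/13 = 8/3211

8/3211


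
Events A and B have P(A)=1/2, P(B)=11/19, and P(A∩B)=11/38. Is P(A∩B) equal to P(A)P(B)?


P(A)*P(B) = 1/2*11/19 = 11/38
P(A∩B) = 11/38, which equals P(A)P(B), so independent

Yes, A and B are independent


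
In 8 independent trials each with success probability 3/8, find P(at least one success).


P(at least one) = 1 - P(none)
P(none) = (1 - 3/8)^8 = (5/8)^8 = 390625/16777216
P(at least one) = 1 - 390625/16777216 = 16386591/16777216

16386591/16777216


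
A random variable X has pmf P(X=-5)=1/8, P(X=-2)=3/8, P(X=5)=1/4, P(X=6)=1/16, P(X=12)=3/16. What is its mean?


E[X] = sum(x * P(x))
= -5*1/8 - 2*3/8 + 5*1/4 + 6*1/16 + 12*3/16
= 5/2

5/2


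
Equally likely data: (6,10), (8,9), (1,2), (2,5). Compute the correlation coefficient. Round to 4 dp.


Cov(X,Y) = 8.3750, Var(X) = 8.1875, Var(Y) = 10.2500
rho = Cov/(sqrt(VarX)*sqrt(VarY)) = 0.9142

0.9142


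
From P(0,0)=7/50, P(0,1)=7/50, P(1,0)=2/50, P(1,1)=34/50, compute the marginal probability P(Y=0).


P(Y=0) = P(0,0)+P(1,0) = 7/50 + 2/50 = 9/50

9/50


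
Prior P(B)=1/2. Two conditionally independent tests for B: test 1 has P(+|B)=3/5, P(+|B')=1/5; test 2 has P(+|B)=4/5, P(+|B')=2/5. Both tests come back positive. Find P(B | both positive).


After test 1: P(+) = 3/5*1/2 + 1/5*1/2 = 2/5
P(B|+) = (3/10)/(2/5) = 3/4
After test 2 (use post1 as new prior): P(+) = 4/5*3/4 + 2/5*1/4 = 7/10
P(B|+,+) = (3/5)/(7/10) = 6/7

6/7


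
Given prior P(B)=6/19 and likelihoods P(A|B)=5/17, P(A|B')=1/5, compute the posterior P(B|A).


P(A) = P(A|B)P(B) + P(A|B')P(B') = 5/17*6/19 + 1/5*13/19 = 371/1615
P(B|A) = P(A|B)P(B)/P(A) = (30/323)/(371/1615) = 150/371

150/371


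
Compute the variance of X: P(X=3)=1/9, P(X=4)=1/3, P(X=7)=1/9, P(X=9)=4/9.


E[X] = 58/9, E[X^2] = 430/9
Var(X) = E[X^2] - (E[X])^2 = 430/9 - (58/9)^2 = 506/81

506/81


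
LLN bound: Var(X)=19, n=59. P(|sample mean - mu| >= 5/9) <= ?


Var(Xbar) = Var(X)/n = 19/59
Chebyshev: P(|Xbar-mu| >= 5/9) <= Var(Xbar)/(5/9)^2 = (19/59)/(25/81) = 1539/1475
Bound exceeds 1, so trivial bound: 1

1


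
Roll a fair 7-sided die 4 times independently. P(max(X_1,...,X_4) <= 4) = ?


P(max <= 4) = P(all X_i <= 4) = (P(X_1 <= 4))^4
= (4/7)^4 = 256/2401

256/2401


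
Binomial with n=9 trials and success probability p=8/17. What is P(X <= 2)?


P(X<=2) = P(X=0) + P(X=1) + P(X=2)
= 387420489/118587876497 + 3099363912/118587876497 + 11019960576/118587876497
= 14506744977/118587876497

14506744977/118587876497


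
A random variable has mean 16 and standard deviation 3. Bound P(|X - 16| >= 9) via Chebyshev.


k = 9/3 = 3
Chebyshev: P(|X-mu| >= k*sigma) <= 1/k^2 = 1/3^2 = 1/9

1/9


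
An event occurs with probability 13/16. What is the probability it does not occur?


P(A') = 1 - P(A) = 1 - 13/16 = 3/16

3/16


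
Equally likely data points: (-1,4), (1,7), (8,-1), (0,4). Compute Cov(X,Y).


E[X]=2, E[Y]=7/2, E[XY]=-5/4
Cov(X,Y) = E[XY] - E[X]E[Y] = -5/4 - 2*7/2 = -33/4

-33/4


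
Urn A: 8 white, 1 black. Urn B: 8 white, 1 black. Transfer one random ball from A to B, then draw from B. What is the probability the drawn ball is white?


P(transfer white) = 8/9; P(transfer black) = 1/9
If white transferred: Urn II has 9 white of 10, so P(white|white moved) = 9/10
If black transferred: Urn II has 8 white of 10, so P(white|black moved) = 4/5
By total probability: P(white) = 8/9*9/10 + 1/9*4/5 = 8/9

8/9


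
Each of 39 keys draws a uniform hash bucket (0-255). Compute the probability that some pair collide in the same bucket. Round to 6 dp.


P(all different) = prod((256-i)/256 for i=0..38) = 0.047281
P(at least one match) = 1 - 0.047281 = 0.952719

0.952719


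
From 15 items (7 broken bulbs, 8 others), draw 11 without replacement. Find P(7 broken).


P(X=7) = C(7,7)*C(8,4) / C(15,11)
= 1*70 / 1365
= 70/1365 = 2/39

2/39


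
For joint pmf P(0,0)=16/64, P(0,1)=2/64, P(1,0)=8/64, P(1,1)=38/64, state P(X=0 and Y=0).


Read from table: P(X=0, Y=0) = 16/64 = 1/4

1/4


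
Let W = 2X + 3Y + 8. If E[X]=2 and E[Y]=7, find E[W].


E[2X + 3Y + 8] = 2*E[X] + 3*E[Y] + 8
= (2)*(2) + (3)*(7) + (8)
= 4 + 21 + 8 = 33

33


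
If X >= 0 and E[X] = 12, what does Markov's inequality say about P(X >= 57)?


Markov: P(X >= a) <= E[X]/a
P(X >= 57) <= 12/57 = 4/19

4/19


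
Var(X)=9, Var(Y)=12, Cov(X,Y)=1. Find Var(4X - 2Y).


Var(4X - 2Y) = 4^2*Var(X) + (-2)^2*Var(Y) + 2*4*(-2)*Cov(X,Y)
= 16*9 + 4*12 - 16*1
= 144 + 48 - 16 = 176

176


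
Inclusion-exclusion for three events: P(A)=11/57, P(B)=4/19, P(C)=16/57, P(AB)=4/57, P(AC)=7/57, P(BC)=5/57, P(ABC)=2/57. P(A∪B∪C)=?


P(A∪B∪C) = P(A)+P(B)+P(C) - P(AB)-P(AC)-P(BC) + P(ABC)
= 11/57+4/19+16/57 - 4/57-7/57-5/57 + 2/57
= 25/57

25/57


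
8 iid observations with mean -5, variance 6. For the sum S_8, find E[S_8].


E[S_n] = n*E[X_1] = 8*-5 = -40

-40


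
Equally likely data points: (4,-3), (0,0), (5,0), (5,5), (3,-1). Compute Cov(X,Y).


E[X]=17/5, E[Y]=1/5, E[XY]=2
Cov(X,Y) = E[XY] - E[X]E[Y] = 2 - 17/5*1/5 = 33/25

33/25


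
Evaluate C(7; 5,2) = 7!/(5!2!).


7! = 5040
Denominator: 5!=120 * 2!=2
Coefficient = 5040 / 240 = 21

21


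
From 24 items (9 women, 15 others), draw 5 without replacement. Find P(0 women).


P(X=0) = C(9,0)*C(15,5) / C(24,5)
= 1*3003 / 42504
= 3003/42504 = 13/184

13/184


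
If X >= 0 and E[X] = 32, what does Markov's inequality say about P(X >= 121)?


Markov: P(X >= a) <= E[X]/a
P(X >= 121) <= 32/121

32/121


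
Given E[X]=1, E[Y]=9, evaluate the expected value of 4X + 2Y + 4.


E[4X + 2Y + 4] = 4*E[X] + 2*E[Y] + 4
= (4)*(1) + (2)*(9) + (4)
= 4 + 18 + 4 = 26

26


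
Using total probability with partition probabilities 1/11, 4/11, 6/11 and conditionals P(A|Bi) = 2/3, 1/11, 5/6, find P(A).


P(A) = P(A|B1)P(B1) + P(A|B2)P(B2) + P(A|B3)P(B3)
= 2/3*1/11 + 1/11*4/11 + 5/6*6/11
= 2/33 + 4/121 + 5/11 = 199/363

199/363


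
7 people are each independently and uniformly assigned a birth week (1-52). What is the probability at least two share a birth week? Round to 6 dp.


P(all different) = prod((52-i)/52 for i=0..6) = 0.655863
P(at least one match) = 1 - 0.655863 = 0.344137

0.344137


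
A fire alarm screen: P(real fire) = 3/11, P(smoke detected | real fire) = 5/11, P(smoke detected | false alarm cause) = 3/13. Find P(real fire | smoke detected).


P(A) = P(A|B)P(B) + P(A|B')P(B') = 5/11*3/11 + 3/13*8/11 = 459/1573
P(B|A) = P(A|B)P(B)/P(A) = (15/121)/(459/1573) = 65/153

65/153


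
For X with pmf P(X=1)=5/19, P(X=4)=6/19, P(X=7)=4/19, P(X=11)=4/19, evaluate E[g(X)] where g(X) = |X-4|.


E[|X-4|] = sum(g(x)*P(x))
= 3*5/19 + 0*6/19 + 3*4/19 + 7*4/19
= 55/19

55/19


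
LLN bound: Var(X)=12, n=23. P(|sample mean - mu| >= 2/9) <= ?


Var(Xbar) = Var(X)/n = 12/23
Chebyshev: P(|Xbar-mu| >= 2/9) <= Var(Xbar)/(2/9)^2 = (12/23)/(4/81) = 243/23
Bound exceeds 1, so trivial bound: 1

1


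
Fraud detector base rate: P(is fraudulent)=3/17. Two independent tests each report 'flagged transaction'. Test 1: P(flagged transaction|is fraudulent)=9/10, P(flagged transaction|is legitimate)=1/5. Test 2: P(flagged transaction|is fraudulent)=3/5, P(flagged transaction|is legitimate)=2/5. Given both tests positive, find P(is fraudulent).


After test 1: P(+) = 9/10*3/17 + 1/5*14/17 = 11/34
P(B|+) = (27/170)/(11/34) = 27/55
After test 2 (use post1 as new prior): P(+) = 3/5*27/55 + 2/5*28/55 = 137/275
P(B|+,+) = (81/275)/(137/275) = 81/137

81/137


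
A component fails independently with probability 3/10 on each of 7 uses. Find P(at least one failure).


P(at least one) = 1 - P(none)
P(none) = (1 - 3/10)^7 = (7/10)^7 = 823543/10000000
P(at least one) = 1 - 823543/10000000 = 9176457/10000000

9176457/10000000


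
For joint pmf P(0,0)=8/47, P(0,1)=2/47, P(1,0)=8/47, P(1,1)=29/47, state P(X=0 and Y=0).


Read from table: P(X=0, Y=0) = 8/47

8/47


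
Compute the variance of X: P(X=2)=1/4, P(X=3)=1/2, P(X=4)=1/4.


E[X] = 3, E[X^2] = 19/2
Var(X) = E[X^2] - (E[X])^2 = 19/2 - (3)^2 = 1/2

1/2


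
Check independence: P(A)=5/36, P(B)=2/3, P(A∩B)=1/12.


P(A)*P(B) = 5/36*2/3 = 5/54
P(A∩B) = 1/12 != 5/54, so not independent

No, A and B are not independent


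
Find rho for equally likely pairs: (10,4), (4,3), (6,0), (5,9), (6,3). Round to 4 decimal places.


Cov(X,Y) = -0.5600, Var(X) = 4.1600, Var(Y) = 8.5600
rho = Cov/(sqrt(VarX)*sqrt(VarY)) = -0.0938

-0.0938


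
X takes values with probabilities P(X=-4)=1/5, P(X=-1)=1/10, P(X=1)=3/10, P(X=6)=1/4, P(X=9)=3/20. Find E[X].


E[X] = sum(x * P(x))
= -4*1/5 - 1*1/10 + 1*3/10 + 6*1/4 + 9*3/20
= 9/4

9/4


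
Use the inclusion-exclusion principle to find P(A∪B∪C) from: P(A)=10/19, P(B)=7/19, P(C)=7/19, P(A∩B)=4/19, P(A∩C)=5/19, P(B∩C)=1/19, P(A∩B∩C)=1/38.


P(A∪B∪C) = P(A)+P(B)+P(C) - P(AB)-P(AC)-P(BC) + P(ABC)
= 10/19+7/19+7/19 - 4/19-5/19-1/19 + 1/38
= 29/38

29/38


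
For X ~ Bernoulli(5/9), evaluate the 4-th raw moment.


For Bernoulli: X in {0,1}
E[X^4] = 0^4*(1-5/9) + 1^4*5/9 = 5/9

5/9


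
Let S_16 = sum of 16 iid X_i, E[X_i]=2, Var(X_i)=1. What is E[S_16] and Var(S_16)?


E[S_n] = n*mu = 16*2 = 32
Var(S_n) = n*sigma^2 = 16*1 = 16

E[S_16]=32, Var(S_16)=16


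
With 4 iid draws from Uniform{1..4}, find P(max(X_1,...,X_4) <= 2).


P(max <= 2) = P(all X_i <= 2) = (P(X_1 <= 2))^4
= (2/4)^4 = (1/2)^4 = 1/16

1/16


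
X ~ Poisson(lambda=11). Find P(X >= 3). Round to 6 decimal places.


P(X>=3) = 1 - P(X<=2) = 1 - (e^(-11)*11^0/0! + e^(-11)*11^1/1! + e^(-11)*11^2/2!)
≈ 1 - (0.0000167017 + 0.0001837187 + 0.0010104529)
= 1 - 0.0012108733 = 0.9987891267
≈ 0.998789

0.998789


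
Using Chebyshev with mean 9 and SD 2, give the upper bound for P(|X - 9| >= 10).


k = 10/2 = 5
Chebyshev: P(|X-mu| >= k*sigma) <= 1/k^2 = 1/5^2 = 1/25

1/25


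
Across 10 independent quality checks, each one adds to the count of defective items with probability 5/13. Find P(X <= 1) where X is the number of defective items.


P(X<=1) = P(X=0) + P(X=1)
= 1073741824/137858491849 + 6710886400/137858491849
= 7784628224/137858491849

7784628224/137858491849


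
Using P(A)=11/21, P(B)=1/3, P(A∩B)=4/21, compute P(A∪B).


P(A∪B) = P(A) + P(B) - P(A∩B)
= 11/21 + 1/3 - 4/21 = 2/3

2/3


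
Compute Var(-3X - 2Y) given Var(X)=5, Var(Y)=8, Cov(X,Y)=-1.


Var(-3X - 2Y) = (-3)^2*Var(X) + (-2)^2*Var(Y) + 2*(-3)*(-2)*Cov(X,Y)
= 9*5 + 4*8 + 12*(-1)
= 45 + 32 - 12 = 65

65


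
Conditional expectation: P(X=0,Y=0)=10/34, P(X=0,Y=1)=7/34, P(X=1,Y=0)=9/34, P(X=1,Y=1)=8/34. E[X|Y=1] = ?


P(Y=1) = 15/34
E[X|Y=1] = (0*7 + 1*8)/15 = 8/15

8/15


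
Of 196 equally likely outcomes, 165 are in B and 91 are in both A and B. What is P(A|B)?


P(A|B) = P(A∩B)/P(B) = (91/196)/(165/196) = 91/165

91/165


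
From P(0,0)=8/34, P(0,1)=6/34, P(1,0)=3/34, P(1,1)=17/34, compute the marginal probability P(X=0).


P(X=0) = P(0,0)+P(0,1) = 8/34 + 6/34 = 14/34 = 7/17

7/17


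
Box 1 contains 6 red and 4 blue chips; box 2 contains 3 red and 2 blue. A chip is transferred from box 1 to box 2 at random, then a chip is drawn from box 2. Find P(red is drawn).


P(transfer red) = 6/10 = 3/5; P(transfer blue) = 2/5
If red transferred: Urn II has 4 red of 6, so P(red|red moved) = 2/3
If blue transferred: Urn II has 3 red of 6, so P(red|blue moved) = 1/2
By total probability: P(red) = 3/5*2/3 + 2/5*1/2 = 3/5

3/5


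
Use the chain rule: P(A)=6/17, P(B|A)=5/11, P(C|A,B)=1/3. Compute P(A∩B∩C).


P(A∩B∩C) = P(A) * P(B|A) * P(C|A∩B)
= 6/17 * 5/11 * 1/3
= 30/187 * 1/3 = 10/187

10/187


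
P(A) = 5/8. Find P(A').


P(A') = 1 - P(A) = 1 - 5/8 = 3/8

3/8


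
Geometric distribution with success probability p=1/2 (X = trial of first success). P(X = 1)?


P(X=1) = (1-p)^0 * p = (1/2)^0 * 1/2
= 1 * 1/2 = 1/2

1/2


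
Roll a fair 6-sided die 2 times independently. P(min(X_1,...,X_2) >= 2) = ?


P(min >= 2) = P(all X_i >= 2) = (P(X_1 >= 2))^2
= (5/6)^2 = 25/36

25/36


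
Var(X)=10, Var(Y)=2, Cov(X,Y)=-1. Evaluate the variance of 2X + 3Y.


Var(2X + 3Y) = 2^2*Var(X) + 3^2*Var(Y) + 2*2*3*Cov(X,Y)
= 4*10 + 9*2 + 12*(-1)
= 40 + 18 - 12 = 46

46


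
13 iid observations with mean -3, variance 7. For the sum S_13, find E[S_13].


E[S_n] = n*E[X_1] = 13*-3 = -39

-39


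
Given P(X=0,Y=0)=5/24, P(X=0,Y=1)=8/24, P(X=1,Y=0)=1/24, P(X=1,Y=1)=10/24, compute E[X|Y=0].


P(Y=0) = 6/24
E[X|Y=0] = (0*5 + 1*1)/6 = 1/6

1/6


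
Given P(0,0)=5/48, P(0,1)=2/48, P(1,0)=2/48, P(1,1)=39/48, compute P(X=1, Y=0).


Read from table: P(X=1, Y=0) = 2/48 = 1/24

1/24


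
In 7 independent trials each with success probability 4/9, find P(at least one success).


P(at least one) = 1 - P(none)
P(none) = (1 - 4/9)^7 = (5/9)^7 = 78125/4782969
P(at least one) = 1 - 78125/4782969 = 4704844/4782969

4704844/4782969


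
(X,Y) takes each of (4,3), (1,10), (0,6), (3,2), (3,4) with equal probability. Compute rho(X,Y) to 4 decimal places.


Cov(X,Y) = -3.0000, Var(X) = 2.1600, Var(Y) = 8.0000
rho = Cov/(sqrt(VarX)*sqrt(VarY)) = -0.7217

-0.7217


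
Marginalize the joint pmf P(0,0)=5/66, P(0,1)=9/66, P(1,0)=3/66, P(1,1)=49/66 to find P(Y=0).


P(Y=0) = P(0,0)+P(1,0) = 5/66 + 3/66 = 8/66 = 4/33

4/33


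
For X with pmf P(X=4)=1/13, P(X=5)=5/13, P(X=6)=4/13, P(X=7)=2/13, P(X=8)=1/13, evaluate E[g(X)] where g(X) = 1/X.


E[1/X] = sum(g(x)*P(x))
= 1/4*1/13 + 1/5*5/13 + 1/6*4/13 + 1/7*2/13 + 1/8*1/13
= 391/2184

391/2184


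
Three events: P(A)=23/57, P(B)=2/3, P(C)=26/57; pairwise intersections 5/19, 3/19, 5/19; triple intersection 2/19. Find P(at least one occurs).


P(A∪B∪C) = P(A)+P(B)+P(C) - P(AB)-P(AC)-P(BC) + P(ABC)
= 23/57+2/3+26/57 - 5/19-3/19-5/19 + 2/19
= 18/19

18/19


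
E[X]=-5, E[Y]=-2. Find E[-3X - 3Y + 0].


E[-3X - 3Y + 0] = -3*E[X] - 3*E[Y] + 0
= (-3)*(-5) + (-3)*(-2) + (0)
= 15 + 6 + 0 = 21

21


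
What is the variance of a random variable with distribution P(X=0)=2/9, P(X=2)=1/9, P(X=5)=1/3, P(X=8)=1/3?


E[X] = 41/9, E[X^2] = 271/9
Var(X) = E[X^2] - (E[X])^2 = 271/9 - (41/9)^2 = 758/81

758/81
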